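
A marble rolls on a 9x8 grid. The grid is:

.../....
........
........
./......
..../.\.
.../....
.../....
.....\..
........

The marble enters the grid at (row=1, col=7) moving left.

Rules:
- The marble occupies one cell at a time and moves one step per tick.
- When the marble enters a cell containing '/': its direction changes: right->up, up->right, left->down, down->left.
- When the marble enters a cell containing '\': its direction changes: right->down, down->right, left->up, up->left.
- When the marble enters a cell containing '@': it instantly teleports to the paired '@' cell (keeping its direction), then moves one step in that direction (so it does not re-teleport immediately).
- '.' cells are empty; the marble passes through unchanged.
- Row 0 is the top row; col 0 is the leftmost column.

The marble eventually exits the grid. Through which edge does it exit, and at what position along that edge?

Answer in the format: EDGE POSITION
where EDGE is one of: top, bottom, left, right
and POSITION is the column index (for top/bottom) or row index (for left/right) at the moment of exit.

Step 1: enter (1,7), '.' pass, move left to (1,6)
Step 2: enter (1,6), '.' pass, move left to (1,5)
Step 3: enter (1,5), '.' pass, move left to (1,4)
Step 4: enter (1,4), '.' pass, move left to (1,3)
Step 5: enter (1,3), '.' pass, move left to (1,2)
Step 6: enter (1,2), '.' pass, move left to (1,1)
Step 7: enter (1,1), '.' pass, move left to (1,0)
Step 8: enter (1,0), '.' pass, move left to (1,-1)
Step 9: at (1,-1) — EXIT via left edge, pos 1

Answer: left 1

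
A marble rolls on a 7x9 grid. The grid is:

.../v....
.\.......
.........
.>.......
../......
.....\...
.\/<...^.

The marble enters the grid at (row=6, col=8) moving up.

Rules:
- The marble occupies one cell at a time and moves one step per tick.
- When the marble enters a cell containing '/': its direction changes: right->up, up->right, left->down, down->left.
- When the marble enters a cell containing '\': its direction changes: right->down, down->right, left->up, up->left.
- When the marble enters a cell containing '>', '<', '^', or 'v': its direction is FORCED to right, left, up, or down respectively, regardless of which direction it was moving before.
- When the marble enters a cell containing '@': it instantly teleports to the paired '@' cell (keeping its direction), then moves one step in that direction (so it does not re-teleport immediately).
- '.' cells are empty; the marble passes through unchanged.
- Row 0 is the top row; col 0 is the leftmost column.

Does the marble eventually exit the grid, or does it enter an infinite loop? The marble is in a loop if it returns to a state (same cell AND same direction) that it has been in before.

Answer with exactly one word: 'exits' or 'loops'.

Step 1: enter (6,8), '.' pass, move up to (5,8)
Step 2: enter (5,8), '.' pass, move up to (4,8)
Step 3: enter (4,8), '.' pass, move up to (3,8)
Step 4: enter (3,8), '.' pass, move up to (2,8)
Step 5: enter (2,8), '.' pass, move up to (1,8)
Step 6: enter (1,8), '.' pass, move up to (0,8)
Step 7: enter (0,8), '.' pass, move up to (-1,8)
Step 8: at (-1,8) — EXIT via top edge, pos 8

Answer: exits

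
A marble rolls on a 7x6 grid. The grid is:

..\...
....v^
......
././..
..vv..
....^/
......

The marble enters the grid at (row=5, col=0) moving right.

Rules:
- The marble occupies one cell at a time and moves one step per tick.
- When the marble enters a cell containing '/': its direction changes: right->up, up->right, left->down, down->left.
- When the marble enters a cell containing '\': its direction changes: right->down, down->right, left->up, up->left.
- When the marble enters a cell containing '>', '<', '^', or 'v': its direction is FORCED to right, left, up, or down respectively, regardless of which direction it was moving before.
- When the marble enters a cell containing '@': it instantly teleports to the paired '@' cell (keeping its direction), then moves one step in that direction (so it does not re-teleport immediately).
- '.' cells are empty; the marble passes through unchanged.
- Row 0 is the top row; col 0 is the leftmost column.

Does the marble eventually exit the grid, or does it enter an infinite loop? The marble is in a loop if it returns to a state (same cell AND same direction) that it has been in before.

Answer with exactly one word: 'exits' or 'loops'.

Answer: loops

Derivation:
Step 1: enter (5,0), '.' pass, move right to (5,1)
Step 2: enter (5,1), '.' pass, move right to (5,2)
Step 3: enter (5,2), '.' pass, move right to (5,3)
Step 4: enter (5,3), '.' pass, move right to (5,4)
Step 5: enter (5,4), '^' forces right->up, move up to (4,4)
Step 6: enter (4,4), '.' pass, move up to (3,4)
Step 7: enter (3,4), '.' pass, move up to (2,4)
Step 8: enter (2,4), '.' pass, move up to (1,4)
Step 9: enter (1,4), 'v' forces up->down, move down to (2,4)
Step 10: enter (2,4), '.' pass, move down to (3,4)
Step 11: enter (3,4), '.' pass, move down to (4,4)
Step 12: enter (4,4), '.' pass, move down to (5,4)
Step 13: enter (5,4), '^' forces down->up, move up to (4,4)
Step 14: at (4,4) dir=up — LOOP DETECTED (seen before)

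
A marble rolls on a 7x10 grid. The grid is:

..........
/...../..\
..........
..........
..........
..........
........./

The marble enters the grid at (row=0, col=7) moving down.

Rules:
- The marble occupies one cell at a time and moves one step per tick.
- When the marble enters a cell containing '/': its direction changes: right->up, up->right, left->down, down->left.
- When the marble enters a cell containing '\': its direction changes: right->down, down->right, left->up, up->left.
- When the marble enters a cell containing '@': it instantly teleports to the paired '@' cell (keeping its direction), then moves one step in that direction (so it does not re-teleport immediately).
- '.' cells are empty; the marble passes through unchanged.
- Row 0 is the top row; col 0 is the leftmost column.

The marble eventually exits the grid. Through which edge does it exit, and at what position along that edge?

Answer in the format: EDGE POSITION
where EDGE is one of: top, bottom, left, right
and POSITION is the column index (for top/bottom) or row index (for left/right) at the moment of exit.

Answer: bottom 7

Derivation:
Step 1: enter (0,7), '.' pass, move down to (1,7)
Step 2: enter (1,7), '.' pass, move down to (2,7)
Step 3: enter (2,7), '.' pass, move down to (3,7)
Step 4: enter (3,7), '.' pass, move down to (4,7)
Step 5: enter (4,7), '.' pass, move down to (5,7)
Step 6: enter (5,7), '.' pass, move down to (6,7)
Step 7: enter (6,7), '.' pass, move down to (7,7)
Step 8: at (7,7) — EXIT via bottom edge, pos 7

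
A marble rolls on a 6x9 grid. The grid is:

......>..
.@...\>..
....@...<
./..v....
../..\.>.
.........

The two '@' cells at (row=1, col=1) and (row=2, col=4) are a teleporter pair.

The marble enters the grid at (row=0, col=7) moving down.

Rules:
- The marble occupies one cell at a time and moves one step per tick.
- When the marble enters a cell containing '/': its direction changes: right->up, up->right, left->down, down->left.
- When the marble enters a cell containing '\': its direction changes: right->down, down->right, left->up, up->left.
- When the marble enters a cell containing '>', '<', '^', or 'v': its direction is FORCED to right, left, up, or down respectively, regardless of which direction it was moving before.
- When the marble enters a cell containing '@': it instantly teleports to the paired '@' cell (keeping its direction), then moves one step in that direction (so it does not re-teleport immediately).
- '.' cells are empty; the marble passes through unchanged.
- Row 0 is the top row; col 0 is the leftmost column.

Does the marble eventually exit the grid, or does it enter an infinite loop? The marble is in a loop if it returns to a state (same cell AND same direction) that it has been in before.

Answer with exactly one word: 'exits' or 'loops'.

Step 1: enter (0,7), '.' pass, move down to (1,7)
Step 2: enter (1,7), '.' pass, move down to (2,7)
Step 3: enter (2,7), '.' pass, move down to (3,7)
Step 4: enter (3,7), '.' pass, move down to (4,7)
Step 5: enter (4,7), '>' forces down->right, move right to (4,8)
Step 6: enter (4,8), '.' pass, move right to (4,9)
Step 7: at (4,9) — EXIT via right edge, pos 4

Answer: exits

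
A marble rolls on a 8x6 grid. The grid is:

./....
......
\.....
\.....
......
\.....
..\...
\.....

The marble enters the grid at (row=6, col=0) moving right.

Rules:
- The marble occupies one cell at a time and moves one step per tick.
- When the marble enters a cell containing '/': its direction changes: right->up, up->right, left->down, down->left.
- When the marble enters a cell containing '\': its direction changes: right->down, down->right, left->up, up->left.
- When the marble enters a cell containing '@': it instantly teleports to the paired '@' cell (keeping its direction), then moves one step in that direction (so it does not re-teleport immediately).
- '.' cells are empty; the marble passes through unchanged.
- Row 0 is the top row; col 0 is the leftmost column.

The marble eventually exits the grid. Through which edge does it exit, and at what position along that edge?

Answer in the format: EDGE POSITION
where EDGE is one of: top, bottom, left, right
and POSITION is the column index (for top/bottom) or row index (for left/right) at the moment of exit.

Step 1: enter (6,0), '.' pass, move right to (6,1)
Step 2: enter (6,1), '.' pass, move right to (6,2)
Step 3: enter (6,2), '\' deflects right->down, move down to (7,2)
Step 4: enter (7,2), '.' pass, move down to (8,2)
Step 5: at (8,2) — EXIT via bottom edge, pos 2

Answer: bottom 2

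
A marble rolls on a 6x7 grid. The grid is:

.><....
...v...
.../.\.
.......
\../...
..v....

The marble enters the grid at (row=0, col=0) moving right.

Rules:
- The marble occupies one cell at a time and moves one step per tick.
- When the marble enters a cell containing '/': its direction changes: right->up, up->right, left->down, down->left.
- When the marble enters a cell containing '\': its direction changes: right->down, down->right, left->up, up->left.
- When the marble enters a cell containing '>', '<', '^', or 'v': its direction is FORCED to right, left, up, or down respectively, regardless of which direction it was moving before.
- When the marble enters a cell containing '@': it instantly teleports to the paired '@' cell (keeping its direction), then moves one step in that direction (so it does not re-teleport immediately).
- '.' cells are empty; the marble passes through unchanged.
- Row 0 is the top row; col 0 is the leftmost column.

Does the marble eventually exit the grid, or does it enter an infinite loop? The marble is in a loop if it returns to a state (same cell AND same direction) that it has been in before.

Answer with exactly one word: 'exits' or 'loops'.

Step 1: enter (0,0), '.' pass, move right to (0,1)
Step 2: enter (0,1), '>' forces right->right, move right to (0,2)
Step 3: enter (0,2), '<' forces right->left, move left to (0,1)
Step 4: enter (0,1), '>' forces left->right, move right to (0,2)
Step 5: at (0,2) dir=right — LOOP DETECTED (seen before)

Answer: loops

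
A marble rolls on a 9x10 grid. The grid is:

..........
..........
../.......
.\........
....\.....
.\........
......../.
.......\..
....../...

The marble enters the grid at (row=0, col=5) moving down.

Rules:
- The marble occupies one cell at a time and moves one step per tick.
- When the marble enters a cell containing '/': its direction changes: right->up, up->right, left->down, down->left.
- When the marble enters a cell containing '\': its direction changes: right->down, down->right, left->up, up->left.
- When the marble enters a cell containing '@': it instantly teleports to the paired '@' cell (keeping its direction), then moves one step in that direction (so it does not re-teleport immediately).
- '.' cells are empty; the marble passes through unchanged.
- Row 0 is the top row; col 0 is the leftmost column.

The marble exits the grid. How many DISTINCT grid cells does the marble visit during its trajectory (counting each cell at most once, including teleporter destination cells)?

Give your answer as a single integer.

Step 1: enter (0,5), '.' pass, move down to (1,5)
Step 2: enter (1,5), '.' pass, move down to (2,5)
Step 3: enter (2,5), '.' pass, move down to (3,5)
Step 4: enter (3,5), '.' pass, move down to (4,5)
Step 5: enter (4,5), '.' pass, move down to (5,5)
Step 6: enter (5,5), '.' pass, move down to (6,5)
Step 7: enter (6,5), '.' pass, move down to (7,5)
Step 8: enter (7,5), '.' pass, move down to (8,5)
Step 9: enter (8,5), '.' pass, move down to (9,5)
Step 10: at (9,5) — EXIT via bottom edge, pos 5
Distinct cells visited: 9 (path length 9)

Answer: 9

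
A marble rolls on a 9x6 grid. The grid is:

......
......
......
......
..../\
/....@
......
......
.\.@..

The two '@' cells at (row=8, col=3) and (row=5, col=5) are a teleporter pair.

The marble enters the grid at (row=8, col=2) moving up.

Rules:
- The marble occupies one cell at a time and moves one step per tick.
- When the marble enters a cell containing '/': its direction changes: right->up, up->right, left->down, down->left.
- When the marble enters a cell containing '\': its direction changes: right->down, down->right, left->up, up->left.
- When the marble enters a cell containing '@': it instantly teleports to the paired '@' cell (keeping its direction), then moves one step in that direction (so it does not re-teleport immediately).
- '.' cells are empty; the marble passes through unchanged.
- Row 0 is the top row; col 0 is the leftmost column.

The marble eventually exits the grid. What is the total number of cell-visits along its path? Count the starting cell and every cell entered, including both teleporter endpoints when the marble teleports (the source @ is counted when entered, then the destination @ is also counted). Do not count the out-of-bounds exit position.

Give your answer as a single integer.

Answer: 9

Derivation:
Step 1: enter (8,2), '.' pass, move up to (7,2)
Step 2: enter (7,2), '.' pass, move up to (6,2)
Step 3: enter (6,2), '.' pass, move up to (5,2)
Step 4: enter (5,2), '.' pass, move up to (4,2)
Step 5: enter (4,2), '.' pass, move up to (3,2)
Step 6: enter (3,2), '.' pass, move up to (2,2)
Step 7: enter (2,2), '.' pass, move up to (1,2)
Step 8: enter (1,2), '.' pass, move up to (0,2)
Step 9: enter (0,2), '.' pass, move up to (-1,2)
Step 10: at (-1,2) — EXIT via top edge, pos 2
Path length (cell visits): 9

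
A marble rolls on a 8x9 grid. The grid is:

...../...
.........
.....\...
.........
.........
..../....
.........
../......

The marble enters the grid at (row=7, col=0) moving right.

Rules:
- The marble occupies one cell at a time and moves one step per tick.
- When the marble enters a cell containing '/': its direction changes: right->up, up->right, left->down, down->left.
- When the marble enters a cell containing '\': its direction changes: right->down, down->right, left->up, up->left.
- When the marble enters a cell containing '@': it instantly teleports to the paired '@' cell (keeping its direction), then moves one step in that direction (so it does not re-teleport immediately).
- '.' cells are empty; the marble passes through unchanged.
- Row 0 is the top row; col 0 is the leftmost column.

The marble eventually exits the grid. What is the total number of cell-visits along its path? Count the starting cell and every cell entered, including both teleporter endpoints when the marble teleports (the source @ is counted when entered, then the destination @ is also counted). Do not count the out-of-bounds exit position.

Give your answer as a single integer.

Step 1: enter (7,0), '.' pass, move right to (7,1)
Step 2: enter (7,1), '.' pass, move right to (7,2)
Step 3: enter (7,2), '/' deflects right->up, move up to (6,2)
Step 4: enter (6,2), '.' pass, move up to (5,2)
Step 5: enter (5,2), '.' pass, move up to (4,2)
Step 6: enter (4,2), '.' pass, move up to (3,2)
Step 7: enter (3,2), '.' pass, move up to (2,2)
Step 8: enter (2,2), '.' pass, move up to (1,2)
Step 9: enter (1,2), '.' pass, move up to (0,2)
Step 10: enter (0,2), '.' pass, move up to (-1,2)
Step 11: at (-1,2) — EXIT via top edge, pos 2
Path length (cell visits): 10

Answer: 10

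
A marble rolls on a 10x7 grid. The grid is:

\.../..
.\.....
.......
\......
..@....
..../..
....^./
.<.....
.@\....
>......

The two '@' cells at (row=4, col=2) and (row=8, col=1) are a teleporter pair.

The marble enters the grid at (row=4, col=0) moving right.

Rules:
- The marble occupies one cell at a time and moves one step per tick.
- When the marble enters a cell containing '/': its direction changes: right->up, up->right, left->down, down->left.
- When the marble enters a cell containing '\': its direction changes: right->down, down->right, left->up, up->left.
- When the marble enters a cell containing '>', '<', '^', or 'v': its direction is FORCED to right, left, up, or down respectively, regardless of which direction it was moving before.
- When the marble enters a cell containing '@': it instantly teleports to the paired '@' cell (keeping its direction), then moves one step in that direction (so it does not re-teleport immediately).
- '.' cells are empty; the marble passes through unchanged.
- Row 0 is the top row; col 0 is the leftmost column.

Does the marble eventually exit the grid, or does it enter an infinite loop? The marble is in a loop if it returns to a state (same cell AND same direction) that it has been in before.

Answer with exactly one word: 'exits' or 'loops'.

Answer: exits

Derivation:
Step 1: enter (4,0), '.' pass, move right to (4,1)
Step 2: enter (4,1), '.' pass, move right to (4,2)
Step 3: enter (4,2), '@' teleport (4,2)->(8,1), also enter (8,1), move right to (8,2)
Step 4: enter (8,2), '\' deflects right->down, move down to (9,2)
Step 5: enter (9,2), '.' pass, move down to (10,2)
Step 6: at (10,2) — EXIT via bottom edge, pos 2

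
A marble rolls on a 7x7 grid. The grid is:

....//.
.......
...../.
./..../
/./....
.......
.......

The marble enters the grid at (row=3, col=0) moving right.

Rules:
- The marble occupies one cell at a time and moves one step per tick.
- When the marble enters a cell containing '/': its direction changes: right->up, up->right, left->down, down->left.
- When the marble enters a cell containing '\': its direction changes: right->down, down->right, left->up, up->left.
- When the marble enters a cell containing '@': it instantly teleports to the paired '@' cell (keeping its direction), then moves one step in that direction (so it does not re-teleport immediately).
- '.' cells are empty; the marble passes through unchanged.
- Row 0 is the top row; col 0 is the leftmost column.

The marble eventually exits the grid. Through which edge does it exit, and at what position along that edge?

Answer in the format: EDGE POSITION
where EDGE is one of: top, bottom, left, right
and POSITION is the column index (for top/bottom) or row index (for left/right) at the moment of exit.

Step 1: enter (3,0), '.' pass, move right to (3,1)
Step 2: enter (3,1), '/' deflects right->up, move up to (2,1)
Step 3: enter (2,1), '.' pass, move up to (1,1)
Step 4: enter (1,1), '.' pass, move up to (0,1)
Step 5: enter (0,1), '.' pass, move up to (-1,1)
Step 6: at (-1,1) — EXIT via top edge, pos 1

Answer: top 1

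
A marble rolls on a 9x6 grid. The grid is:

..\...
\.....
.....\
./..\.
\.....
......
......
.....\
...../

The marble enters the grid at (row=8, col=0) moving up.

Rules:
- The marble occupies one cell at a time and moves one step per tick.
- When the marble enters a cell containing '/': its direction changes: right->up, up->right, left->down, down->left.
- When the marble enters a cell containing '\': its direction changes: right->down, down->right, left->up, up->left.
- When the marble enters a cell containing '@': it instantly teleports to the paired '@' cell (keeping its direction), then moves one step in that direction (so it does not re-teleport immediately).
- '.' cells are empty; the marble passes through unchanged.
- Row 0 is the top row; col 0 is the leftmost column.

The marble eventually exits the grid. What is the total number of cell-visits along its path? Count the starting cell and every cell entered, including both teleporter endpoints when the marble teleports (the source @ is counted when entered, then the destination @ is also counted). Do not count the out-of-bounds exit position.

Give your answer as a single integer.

Answer: 5

Derivation:
Step 1: enter (8,0), '.' pass, move up to (7,0)
Step 2: enter (7,0), '.' pass, move up to (6,0)
Step 3: enter (6,0), '.' pass, move up to (5,0)
Step 4: enter (5,0), '.' pass, move up to (4,0)
Step 5: enter (4,0), '\' deflects up->left, move left to (4,-1)
Step 6: at (4,-1) — EXIT via left edge, pos 4
Path length (cell visits): 5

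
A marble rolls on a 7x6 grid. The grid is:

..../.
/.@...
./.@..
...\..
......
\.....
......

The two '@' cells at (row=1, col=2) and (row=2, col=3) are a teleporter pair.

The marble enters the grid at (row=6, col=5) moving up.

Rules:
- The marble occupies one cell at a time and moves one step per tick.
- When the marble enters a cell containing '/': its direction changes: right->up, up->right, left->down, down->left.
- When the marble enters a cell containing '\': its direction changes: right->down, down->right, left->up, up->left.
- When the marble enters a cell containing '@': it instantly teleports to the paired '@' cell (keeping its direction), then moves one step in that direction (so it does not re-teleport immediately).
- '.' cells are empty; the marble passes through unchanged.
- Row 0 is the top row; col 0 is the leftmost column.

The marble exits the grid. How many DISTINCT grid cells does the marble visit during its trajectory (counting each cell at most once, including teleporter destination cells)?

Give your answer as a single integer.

Step 1: enter (6,5), '.' pass, move up to (5,5)
Step 2: enter (5,5), '.' pass, move up to (4,5)
Step 3: enter (4,5), '.' pass, move up to (3,5)
Step 4: enter (3,5), '.' pass, move up to (2,5)
Step 5: enter (2,5), '.' pass, move up to (1,5)
Step 6: enter (1,5), '.' pass, move up to (0,5)
Step 7: enter (0,5), '.' pass, move up to (-1,5)
Step 8: at (-1,5) — EXIT via top edge, pos 5
Distinct cells visited: 7 (path length 7)

Answer: 7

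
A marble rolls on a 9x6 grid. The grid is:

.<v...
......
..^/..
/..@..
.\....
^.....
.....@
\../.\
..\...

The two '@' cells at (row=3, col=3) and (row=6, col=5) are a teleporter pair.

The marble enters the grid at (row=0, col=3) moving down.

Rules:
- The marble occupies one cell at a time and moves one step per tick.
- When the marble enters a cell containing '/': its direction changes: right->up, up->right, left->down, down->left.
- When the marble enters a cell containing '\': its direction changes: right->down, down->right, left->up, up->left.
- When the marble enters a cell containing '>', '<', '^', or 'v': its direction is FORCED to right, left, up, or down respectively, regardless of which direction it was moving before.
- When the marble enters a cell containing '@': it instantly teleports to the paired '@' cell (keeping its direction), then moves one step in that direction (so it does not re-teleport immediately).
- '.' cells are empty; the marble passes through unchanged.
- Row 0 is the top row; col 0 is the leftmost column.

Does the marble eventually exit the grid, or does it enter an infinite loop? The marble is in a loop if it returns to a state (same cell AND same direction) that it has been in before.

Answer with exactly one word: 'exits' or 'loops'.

Answer: loops

Derivation:
Step 1: enter (0,3), '.' pass, move down to (1,3)
Step 2: enter (1,3), '.' pass, move down to (2,3)
Step 3: enter (2,3), '/' deflects down->left, move left to (2,2)
Step 4: enter (2,2), '^' forces left->up, move up to (1,2)
Step 5: enter (1,2), '.' pass, move up to (0,2)
Step 6: enter (0,2), 'v' forces up->down, move down to (1,2)
Step 7: enter (1,2), '.' pass, move down to (2,2)
Step 8: enter (2,2), '^' forces down->up, move up to (1,2)
Step 9: at (1,2) dir=up — LOOP DETECTED (seen before)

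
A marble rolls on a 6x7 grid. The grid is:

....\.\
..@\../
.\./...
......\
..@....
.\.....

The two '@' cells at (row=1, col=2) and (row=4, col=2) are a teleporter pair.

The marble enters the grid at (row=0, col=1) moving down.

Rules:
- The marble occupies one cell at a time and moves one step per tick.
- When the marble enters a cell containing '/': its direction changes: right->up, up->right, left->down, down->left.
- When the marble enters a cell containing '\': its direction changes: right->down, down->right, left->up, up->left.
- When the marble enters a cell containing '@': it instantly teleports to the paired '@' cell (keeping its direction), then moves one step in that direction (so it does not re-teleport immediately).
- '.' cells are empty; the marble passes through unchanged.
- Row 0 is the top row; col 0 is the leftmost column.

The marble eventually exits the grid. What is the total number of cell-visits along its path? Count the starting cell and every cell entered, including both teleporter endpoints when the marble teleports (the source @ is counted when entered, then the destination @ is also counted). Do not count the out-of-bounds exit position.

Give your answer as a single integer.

Step 1: enter (0,1), '.' pass, move down to (1,1)
Step 2: enter (1,1), '.' pass, move down to (2,1)
Step 3: enter (2,1), '\' deflects down->right, move right to (2,2)
Step 4: enter (2,2), '.' pass, move right to (2,3)
Step 5: enter (2,3), '/' deflects right->up, move up to (1,3)
Step 6: enter (1,3), '\' deflects up->left, move left to (1,2)
Step 7: enter (1,2), '@' teleport (1,2)->(4,2), also enter (4,2), move left to (4,1)
Step 8: enter (4,1), '.' pass, move left to (4,0)
Step 9: enter (4,0), '.' pass, move left to (4,-1)
Step 10: at (4,-1) — EXIT via left edge, pos 4
Path length (cell visits): 10

Answer: 10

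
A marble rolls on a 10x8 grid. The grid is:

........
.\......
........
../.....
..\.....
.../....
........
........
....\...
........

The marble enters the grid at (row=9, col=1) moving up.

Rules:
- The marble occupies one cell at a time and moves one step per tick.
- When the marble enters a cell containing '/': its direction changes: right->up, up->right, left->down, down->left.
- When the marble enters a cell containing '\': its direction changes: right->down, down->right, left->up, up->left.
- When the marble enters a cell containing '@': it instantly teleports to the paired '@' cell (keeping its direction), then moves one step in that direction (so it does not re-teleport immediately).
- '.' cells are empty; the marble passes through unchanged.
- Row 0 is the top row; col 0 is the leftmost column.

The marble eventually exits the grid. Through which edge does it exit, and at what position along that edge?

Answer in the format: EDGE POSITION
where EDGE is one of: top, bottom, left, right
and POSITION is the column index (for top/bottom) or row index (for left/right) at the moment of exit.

Answer: left 1

Derivation:
Step 1: enter (9,1), '.' pass, move up to (8,1)
Step 2: enter (8,1), '.' pass, move up to (7,1)
Step 3: enter (7,1), '.' pass, move up to (6,1)
Step 4: enter (6,1), '.' pass, move up to (5,1)
Step 5: enter (5,1), '.' pass, move up to (4,1)
Step 6: enter (4,1), '.' pass, move up to (3,1)
Step 7: enter (3,1), '.' pass, move up to (2,1)
Step 8: enter (2,1), '.' pass, move up to (1,1)
Step 9: enter (1,1), '\' deflects up->left, move left to (1,0)
Step 10: enter (1,0), '.' pass, move left to (1,-1)
Step 11: at (1,-1) — EXIT via left edge, pos 1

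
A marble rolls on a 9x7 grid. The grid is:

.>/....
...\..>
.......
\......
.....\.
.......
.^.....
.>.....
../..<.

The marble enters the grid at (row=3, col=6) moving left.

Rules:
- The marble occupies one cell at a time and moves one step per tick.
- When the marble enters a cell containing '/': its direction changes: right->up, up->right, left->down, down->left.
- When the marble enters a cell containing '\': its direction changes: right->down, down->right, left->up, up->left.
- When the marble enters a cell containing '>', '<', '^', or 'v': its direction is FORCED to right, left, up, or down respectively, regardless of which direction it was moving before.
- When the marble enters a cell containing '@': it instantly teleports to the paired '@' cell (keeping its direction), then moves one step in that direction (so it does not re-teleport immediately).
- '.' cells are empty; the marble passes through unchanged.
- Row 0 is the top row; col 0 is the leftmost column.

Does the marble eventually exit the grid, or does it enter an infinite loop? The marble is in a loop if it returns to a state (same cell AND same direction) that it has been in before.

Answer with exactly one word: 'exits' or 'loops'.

Answer: exits

Derivation:
Step 1: enter (3,6), '.' pass, move left to (3,5)
Step 2: enter (3,5), '.' pass, move left to (3,4)
Step 3: enter (3,4), '.' pass, move left to (3,3)
Step 4: enter (3,3), '.' pass, move left to (3,2)
Step 5: enter (3,2), '.' pass, move left to (3,1)
Step 6: enter (3,1), '.' pass, move left to (3,0)
Step 7: enter (3,0), '\' deflects left->up, move up to (2,0)
Step 8: enter (2,0), '.' pass, move up to (1,0)
Step 9: enter (1,0), '.' pass, move up to (0,0)
Step 10: enter (0,0), '.' pass, move up to (-1,0)
Step 11: at (-1,0) — EXIT via top edge, pos 0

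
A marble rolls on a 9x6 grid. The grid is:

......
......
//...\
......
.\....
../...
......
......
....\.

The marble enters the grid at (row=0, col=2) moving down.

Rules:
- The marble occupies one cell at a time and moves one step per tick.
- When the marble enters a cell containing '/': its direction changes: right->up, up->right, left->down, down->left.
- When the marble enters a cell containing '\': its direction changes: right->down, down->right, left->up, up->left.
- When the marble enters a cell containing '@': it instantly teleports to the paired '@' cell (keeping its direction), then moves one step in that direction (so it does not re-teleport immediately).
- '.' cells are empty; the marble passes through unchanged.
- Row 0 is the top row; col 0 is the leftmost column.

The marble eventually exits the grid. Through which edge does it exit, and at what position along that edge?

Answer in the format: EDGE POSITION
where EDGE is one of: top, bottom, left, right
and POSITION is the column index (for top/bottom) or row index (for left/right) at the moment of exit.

Answer: left 5

Derivation:
Step 1: enter (0,2), '.' pass, move down to (1,2)
Step 2: enter (1,2), '.' pass, move down to (2,2)
Step 3: enter (2,2), '.' pass, move down to (3,2)
Step 4: enter (3,2), '.' pass, move down to (4,2)
Step 5: enter (4,2), '.' pass, move down to (5,2)
Step 6: enter (5,2), '/' deflects down->left, move left to (5,1)
Step 7: enter (5,1), '.' pass, move left to (5,0)
Step 8: enter (5,0), '.' pass, move left to (5,-1)
Step 9: at (5,-1) — EXIT via left edge, pos 5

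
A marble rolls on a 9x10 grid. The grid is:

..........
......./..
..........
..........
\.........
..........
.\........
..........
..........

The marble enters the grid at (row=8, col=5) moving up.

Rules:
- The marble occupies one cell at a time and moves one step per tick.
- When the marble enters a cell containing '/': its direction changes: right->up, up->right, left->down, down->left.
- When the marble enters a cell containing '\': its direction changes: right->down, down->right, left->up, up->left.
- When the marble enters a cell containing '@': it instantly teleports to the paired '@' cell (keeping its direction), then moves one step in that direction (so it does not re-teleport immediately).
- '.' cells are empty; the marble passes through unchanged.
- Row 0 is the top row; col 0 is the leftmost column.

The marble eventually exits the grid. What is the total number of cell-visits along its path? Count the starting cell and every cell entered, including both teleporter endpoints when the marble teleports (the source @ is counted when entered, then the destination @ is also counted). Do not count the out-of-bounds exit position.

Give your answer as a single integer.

Step 1: enter (8,5), '.' pass, move up to (7,5)
Step 2: enter (7,5), '.' pass, move up to (6,5)
Step 3: enter (6,5), '.' pass, move up to (5,5)
Step 4: enter (5,5), '.' pass, move up to (4,5)
Step 5: enter (4,5), '.' pass, move up to (3,5)
Step 6: enter (3,5), '.' pass, move up to (2,5)
Step 7: enter (2,5), '.' pass, move up to (1,5)
Step 8: enter (1,5), '.' pass, move up to (0,5)
Step 9: enter (0,5), '.' pass, move up to (-1,5)
Step 10: at (-1,5) — EXIT via top edge, pos 5
Path length (cell visits): 9

Answer: 9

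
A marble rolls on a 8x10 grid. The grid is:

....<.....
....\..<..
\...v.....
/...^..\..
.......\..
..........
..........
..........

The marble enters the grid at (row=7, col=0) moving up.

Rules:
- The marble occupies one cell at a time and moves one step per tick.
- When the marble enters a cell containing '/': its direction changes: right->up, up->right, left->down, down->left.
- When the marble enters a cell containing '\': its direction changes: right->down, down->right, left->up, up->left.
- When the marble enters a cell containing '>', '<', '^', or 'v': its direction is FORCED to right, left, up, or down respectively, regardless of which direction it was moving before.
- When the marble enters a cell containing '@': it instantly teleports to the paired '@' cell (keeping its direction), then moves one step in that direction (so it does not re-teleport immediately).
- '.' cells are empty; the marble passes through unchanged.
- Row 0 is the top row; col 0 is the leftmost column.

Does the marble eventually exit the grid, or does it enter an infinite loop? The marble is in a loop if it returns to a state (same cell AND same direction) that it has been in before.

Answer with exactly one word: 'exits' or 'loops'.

Step 1: enter (7,0), '.' pass, move up to (6,0)
Step 2: enter (6,0), '.' pass, move up to (5,0)
Step 3: enter (5,0), '.' pass, move up to (4,0)
Step 4: enter (4,0), '.' pass, move up to (3,0)
Step 5: enter (3,0), '/' deflects up->right, move right to (3,1)
Step 6: enter (3,1), '.' pass, move right to (3,2)
Step 7: enter (3,2), '.' pass, move right to (3,3)
Step 8: enter (3,3), '.' pass, move right to (3,4)
Step 9: enter (3,4), '^' forces right->up, move up to (2,4)
Step 10: enter (2,4), 'v' forces up->down, move down to (3,4)
Step 11: enter (3,4), '^' forces down->up, move up to (2,4)
Step 12: at (2,4) dir=up — LOOP DETECTED (seen before)

Answer: loops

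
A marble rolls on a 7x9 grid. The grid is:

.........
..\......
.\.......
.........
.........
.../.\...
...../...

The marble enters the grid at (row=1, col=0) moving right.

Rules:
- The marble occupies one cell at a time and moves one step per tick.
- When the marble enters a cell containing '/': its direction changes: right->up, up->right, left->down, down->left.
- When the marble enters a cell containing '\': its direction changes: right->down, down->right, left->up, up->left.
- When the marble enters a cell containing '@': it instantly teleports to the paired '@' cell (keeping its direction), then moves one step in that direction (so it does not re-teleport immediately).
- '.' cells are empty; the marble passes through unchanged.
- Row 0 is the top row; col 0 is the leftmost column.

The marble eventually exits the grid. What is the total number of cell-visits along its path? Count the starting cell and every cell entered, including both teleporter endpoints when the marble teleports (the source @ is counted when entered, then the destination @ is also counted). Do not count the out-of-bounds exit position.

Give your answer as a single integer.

Answer: 8

Derivation:
Step 1: enter (1,0), '.' pass, move right to (1,1)
Step 2: enter (1,1), '.' pass, move right to (1,2)
Step 3: enter (1,2), '\' deflects right->down, move down to (2,2)
Step 4: enter (2,2), '.' pass, move down to (3,2)
Step 5: enter (3,2), '.' pass, move down to (4,2)
Step 6: enter (4,2), '.' pass, move down to (5,2)
Step 7: enter (5,2), '.' pass, move down to (6,2)
Step 8: enter (6,2), '.' pass, move down to (7,2)
Step 9: at (7,2) — EXIT via bottom edge, pos 2
Path length (cell visits): 8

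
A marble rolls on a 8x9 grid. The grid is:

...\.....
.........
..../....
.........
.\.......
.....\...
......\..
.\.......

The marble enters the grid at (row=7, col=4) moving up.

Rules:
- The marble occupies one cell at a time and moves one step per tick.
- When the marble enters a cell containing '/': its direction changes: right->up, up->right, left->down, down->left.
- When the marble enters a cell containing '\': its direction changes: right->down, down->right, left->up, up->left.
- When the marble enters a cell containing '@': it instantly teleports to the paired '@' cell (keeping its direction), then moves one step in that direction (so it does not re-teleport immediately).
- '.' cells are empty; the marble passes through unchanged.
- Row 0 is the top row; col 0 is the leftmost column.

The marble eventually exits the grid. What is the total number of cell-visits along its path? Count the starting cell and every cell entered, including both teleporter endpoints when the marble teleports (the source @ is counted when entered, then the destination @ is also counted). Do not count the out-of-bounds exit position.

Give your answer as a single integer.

Answer: 10

Derivation:
Step 1: enter (7,4), '.' pass, move up to (6,4)
Step 2: enter (6,4), '.' pass, move up to (5,4)
Step 3: enter (5,4), '.' pass, move up to (4,4)
Step 4: enter (4,4), '.' pass, move up to (3,4)
Step 5: enter (3,4), '.' pass, move up to (2,4)
Step 6: enter (2,4), '/' deflects up->right, move right to (2,5)
Step 7: enter (2,5), '.' pass, move right to (2,6)
Step 8: enter (2,6), '.' pass, move right to (2,7)
Step 9: enter (2,7), '.' pass, move right to (2,8)
Step 10: enter (2,8), '.' pass, move right to (2,9)
Step 11: at (2,9) — EXIT via right edge, pos 2
Path length (cell visits): 10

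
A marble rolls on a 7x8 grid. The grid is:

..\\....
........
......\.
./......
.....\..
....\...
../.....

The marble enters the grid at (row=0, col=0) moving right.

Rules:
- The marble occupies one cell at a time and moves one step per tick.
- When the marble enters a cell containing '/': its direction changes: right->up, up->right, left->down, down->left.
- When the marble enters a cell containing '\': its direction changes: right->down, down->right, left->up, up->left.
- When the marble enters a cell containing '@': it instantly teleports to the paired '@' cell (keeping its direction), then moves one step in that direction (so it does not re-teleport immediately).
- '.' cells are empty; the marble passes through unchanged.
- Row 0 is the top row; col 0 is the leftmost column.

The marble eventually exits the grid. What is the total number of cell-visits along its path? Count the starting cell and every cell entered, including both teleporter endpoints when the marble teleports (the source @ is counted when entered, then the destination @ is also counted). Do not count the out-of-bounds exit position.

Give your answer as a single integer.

Answer: 11

Derivation:
Step 1: enter (0,0), '.' pass, move right to (0,1)
Step 2: enter (0,1), '.' pass, move right to (0,2)
Step 3: enter (0,2), '\' deflects right->down, move down to (1,2)
Step 4: enter (1,2), '.' pass, move down to (2,2)
Step 5: enter (2,2), '.' pass, move down to (3,2)
Step 6: enter (3,2), '.' pass, move down to (4,2)
Step 7: enter (4,2), '.' pass, move down to (5,2)
Step 8: enter (5,2), '.' pass, move down to (6,2)
Step 9: enter (6,2), '/' deflects down->left, move left to (6,1)
Step 10: enter (6,1), '.' pass, move left to (6,0)
Step 11: enter (6,0), '.' pass, move left to (6,-1)
Step 12: at (6,-1) — EXIT via left edge, pos 6
Path length (cell visits): 11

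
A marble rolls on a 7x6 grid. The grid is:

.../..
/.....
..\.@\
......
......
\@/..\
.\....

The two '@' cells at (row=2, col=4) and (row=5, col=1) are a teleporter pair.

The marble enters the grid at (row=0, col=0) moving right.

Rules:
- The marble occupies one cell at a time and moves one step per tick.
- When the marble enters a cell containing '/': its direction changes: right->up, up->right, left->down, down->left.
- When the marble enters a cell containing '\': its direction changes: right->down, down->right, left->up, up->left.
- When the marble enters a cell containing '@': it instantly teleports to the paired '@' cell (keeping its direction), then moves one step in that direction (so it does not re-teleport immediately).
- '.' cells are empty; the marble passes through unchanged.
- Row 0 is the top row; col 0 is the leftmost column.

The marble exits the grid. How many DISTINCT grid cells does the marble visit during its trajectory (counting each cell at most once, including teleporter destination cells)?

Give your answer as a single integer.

Step 1: enter (0,0), '.' pass, move right to (0,1)
Step 2: enter (0,1), '.' pass, move right to (0,2)
Step 3: enter (0,2), '.' pass, move right to (0,3)
Step 4: enter (0,3), '/' deflects right->up, move up to (-1,3)
Step 5: at (-1,3) — EXIT via top edge, pos 3
Distinct cells visited: 4 (path length 4)

Answer: 4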